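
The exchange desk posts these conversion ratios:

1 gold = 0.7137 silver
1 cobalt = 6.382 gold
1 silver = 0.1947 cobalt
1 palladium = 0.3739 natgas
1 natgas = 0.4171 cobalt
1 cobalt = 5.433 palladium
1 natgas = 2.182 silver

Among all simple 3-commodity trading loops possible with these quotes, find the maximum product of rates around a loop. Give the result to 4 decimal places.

0.8868

gold→silver→cobalt→gold: 0.7137 × 0.1947 × 6.382 = 0.88683
palladium→natgas→cobalt→palladium: 0.3739 × 0.4171 × 5.433 = 0.84730
Maximum is gold→silver→cobalt→gold at 0.8868; no arbitrage — every cycle loses value.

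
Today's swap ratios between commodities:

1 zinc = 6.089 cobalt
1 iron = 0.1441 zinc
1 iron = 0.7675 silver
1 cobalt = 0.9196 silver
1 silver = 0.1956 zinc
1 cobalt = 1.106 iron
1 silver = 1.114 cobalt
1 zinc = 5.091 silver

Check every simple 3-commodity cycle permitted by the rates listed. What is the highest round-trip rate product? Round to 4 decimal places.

cobalt→silver→zinc→cobalt: 0.9196 × 0.1956 × 6.089 = 1.09525
cobalt→iron→zinc→cobalt: 1.106 × 0.1441 × 6.089 = 0.97043
cobalt→iron→silver→cobalt: 1.106 × 0.7675 × 1.114 = 0.94562
Maximum is cobalt→silver→zinc→cobalt at 1.0953; arbitrage exists.

1.0953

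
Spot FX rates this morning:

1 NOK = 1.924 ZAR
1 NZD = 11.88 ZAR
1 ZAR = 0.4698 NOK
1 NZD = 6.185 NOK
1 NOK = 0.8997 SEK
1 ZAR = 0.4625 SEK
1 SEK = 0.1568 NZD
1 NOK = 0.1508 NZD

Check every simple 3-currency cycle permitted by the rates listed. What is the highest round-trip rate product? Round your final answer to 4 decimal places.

0.8725

NOK→SEK→NZD→NOK: 0.8997 × 0.1568 × 6.185 = 0.87254
NZD→ZAR→SEK→NZD: 11.88 × 0.4625 × 0.1568 = 0.86154
NOK→NZD→ZAR→NOK: 0.1508 × 11.88 × 0.4698 = 0.84165
Maximum is NOK→SEK→NZD→NOK at 0.8725; no arbitrage — every cycle loses value.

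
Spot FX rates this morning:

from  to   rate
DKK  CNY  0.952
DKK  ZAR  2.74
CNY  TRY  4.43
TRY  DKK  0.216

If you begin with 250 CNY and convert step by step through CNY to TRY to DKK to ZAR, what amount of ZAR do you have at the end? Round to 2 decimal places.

655.46

250 CNY × 4.43 = 1107.5 TRY
1107.5 TRY × 0.216 = 239.22 DKK
239.22 DKK × 2.74 = 655.4628 ZAR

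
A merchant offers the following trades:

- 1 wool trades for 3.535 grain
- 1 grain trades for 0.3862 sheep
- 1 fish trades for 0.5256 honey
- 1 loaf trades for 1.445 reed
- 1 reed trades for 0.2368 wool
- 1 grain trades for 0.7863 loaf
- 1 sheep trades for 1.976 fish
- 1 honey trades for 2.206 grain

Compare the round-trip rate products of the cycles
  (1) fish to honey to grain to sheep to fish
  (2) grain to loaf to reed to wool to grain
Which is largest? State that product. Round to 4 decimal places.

(1) 0.5256 × 2.206 × 0.3862 × 1.976 = 0.88483
(2) 0.7863 × 1.445 × 0.2368 × 3.535 = 0.95110
Highest is cycle (2) at 0.9511 (≤1, no arbitrage).

0.9511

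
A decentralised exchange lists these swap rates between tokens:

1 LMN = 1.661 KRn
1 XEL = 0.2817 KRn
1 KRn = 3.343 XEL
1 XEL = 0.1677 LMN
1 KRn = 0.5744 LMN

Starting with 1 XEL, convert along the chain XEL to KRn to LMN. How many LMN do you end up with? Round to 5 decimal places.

0.16181

1 XEL × 0.2817 = 0.2817 KRn
0.2817 KRn × 0.5744 = 0.16180848 LMN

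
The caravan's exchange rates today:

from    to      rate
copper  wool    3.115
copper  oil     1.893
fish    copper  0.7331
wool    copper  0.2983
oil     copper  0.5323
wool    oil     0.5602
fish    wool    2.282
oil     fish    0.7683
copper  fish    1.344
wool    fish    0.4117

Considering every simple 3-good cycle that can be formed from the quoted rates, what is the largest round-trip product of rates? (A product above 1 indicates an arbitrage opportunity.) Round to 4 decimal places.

1.0662

oil→fish→copper→oil: 0.7683 × 0.7331 × 1.893 = 1.06621
oil→fish→wool→oil: 0.7683 × 2.282 × 0.5602 = 0.98218
fish→copper→wool→fish: 0.7331 × 3.115 × 0.4117 = 0.94016
oil→copper→wool→oil: 0.5323 × 3.115 × 0.5602 = 0.92888
fish→wool→copper→fish: 2.282 × 0.2983 × 1.344 = 0.91489
Maximum is oil→fish→copper→oil at 1.0662; arbitrage exists.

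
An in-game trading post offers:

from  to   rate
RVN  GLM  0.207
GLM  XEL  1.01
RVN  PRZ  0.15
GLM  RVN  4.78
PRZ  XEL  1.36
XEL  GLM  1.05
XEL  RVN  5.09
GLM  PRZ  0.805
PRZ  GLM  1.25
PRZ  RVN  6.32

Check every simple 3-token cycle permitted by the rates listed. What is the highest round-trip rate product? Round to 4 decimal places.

XEL→GLM→PRZ→XEL: 1.05 × 0.805 × 1.36 = 1.14954
XEL→RVN→GLM→XEL: 5.09 × 0.207 × 1.01 = 1.06417
PRZ→RVN→GLM→PRZ: 6.32 × 0.207 × 0.805 = 1.05313
XEL→RVN→PRZ→XEL: 5.09 × 0.15 × 1.36 = 1.03836
PRZ→GLM→RVN→PRZ: 1.25 × 4.78 × 0.15 = 0.89625
Maximum is XEL→GLM→PRZ→XEL at 1.1495; arbitrage exists.

1.1495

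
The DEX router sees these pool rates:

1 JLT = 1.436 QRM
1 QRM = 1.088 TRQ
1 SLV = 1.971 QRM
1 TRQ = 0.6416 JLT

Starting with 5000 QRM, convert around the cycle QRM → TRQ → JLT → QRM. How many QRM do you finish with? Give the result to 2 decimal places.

5000 QRM × 1.088 = 5440 TRQ
5440 TRQ × 0.6416 = 3490.304 JLT
3490.304 JLT × 1.436 = 5012.076544 QRM

5012.08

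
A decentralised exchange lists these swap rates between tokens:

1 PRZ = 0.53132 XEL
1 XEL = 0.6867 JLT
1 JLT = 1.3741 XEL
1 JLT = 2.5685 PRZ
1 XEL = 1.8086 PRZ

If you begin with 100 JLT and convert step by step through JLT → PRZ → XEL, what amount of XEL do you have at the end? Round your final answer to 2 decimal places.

136.47

100 JLT × 2.5685 = 256.85 PRZ
256.85 PRZ × 0.53132 = 136.469542 XEL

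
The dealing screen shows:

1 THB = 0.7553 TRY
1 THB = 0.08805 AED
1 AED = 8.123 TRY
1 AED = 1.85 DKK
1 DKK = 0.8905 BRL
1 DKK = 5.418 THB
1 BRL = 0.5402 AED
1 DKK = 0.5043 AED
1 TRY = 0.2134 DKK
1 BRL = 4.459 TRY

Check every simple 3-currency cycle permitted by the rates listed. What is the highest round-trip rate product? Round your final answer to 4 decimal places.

0.8899

AED→DKK→BRL→AED: 1.85 × 0.8905 × 0.5402 = 0.88994
THB→AED→DKK→THB: 0.08805 × 1.85 × 5.418 = 0.88255
TRY→DKK→AED→TRY: 0.2134 × 0.5043 × 8.123 = 0.87418
TRY→DKK→THB→TRY: 0.2134 × 5.418 × 0.7553 = 0.87328
TRY→DKK→BRL→TRY: 0.2134 × 0.8905 × 4.459 = 0.84736
Maximum is AED→DKK→BRL→AED at 0.8899; no arbitrage — every cycle loses value.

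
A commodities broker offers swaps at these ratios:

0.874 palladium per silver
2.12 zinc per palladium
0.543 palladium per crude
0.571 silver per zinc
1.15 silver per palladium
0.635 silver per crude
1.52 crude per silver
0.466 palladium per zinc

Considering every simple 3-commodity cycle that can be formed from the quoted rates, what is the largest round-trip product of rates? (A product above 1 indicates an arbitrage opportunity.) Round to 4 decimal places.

silver→palladium→zinc→silver: 0.874 × 2.12 × 0.571 = 1.05799
silver→crude→palladium→silver: 1.52 × 0.543 × 1.15 = 0.94916
Maximum is silver→palladium→zinc→silver at 1.0580; arbitrage exists.

1.0580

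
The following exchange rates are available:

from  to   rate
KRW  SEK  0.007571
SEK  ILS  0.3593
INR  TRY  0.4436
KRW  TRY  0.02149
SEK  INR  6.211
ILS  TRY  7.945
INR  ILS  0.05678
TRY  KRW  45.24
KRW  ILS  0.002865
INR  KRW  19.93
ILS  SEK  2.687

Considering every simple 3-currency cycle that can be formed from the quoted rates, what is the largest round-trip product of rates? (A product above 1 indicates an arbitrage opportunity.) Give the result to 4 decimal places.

KRW→ILS→TRY→KRW: 0.002865 × 7.945 × 45.24 = 1.02977
ILS→SEK→INR→ILS: 2.687 × 6.211 × 0.05678 = 0.94760
KRW→SEK→INR→KRW: 0.007571 × 6.211 × 19.93 = 0.93718
Maximum is KRW→ILS→TRY→KRW at 1.0298; arbitrage exists.

1.0298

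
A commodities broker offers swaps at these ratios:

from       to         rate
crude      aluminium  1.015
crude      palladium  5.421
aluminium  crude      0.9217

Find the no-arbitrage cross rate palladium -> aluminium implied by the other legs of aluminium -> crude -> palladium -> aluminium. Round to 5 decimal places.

Known legs of the cycle: 0.9217 × 5.421 = 4.9965357
For no arbitrage the full-cycle product must be 1, so the missing rate is 1 / 4.9965357 ≈ 0.2001387.

0.20014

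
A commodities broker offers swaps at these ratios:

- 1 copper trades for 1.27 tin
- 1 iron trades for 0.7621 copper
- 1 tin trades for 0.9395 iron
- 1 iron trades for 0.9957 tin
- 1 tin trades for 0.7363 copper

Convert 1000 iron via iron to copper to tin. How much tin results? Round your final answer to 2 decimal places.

1000 iron × 0.7621 = 762.1 copper
762.1 copper × 1.27 = 967.867 tin

967.87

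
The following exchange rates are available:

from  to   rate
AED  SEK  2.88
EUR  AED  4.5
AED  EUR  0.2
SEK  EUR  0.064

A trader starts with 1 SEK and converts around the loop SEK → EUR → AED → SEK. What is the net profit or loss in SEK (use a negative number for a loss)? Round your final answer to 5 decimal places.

-0.17056

1 SEK × 0.064 = 0.064 EUR
0.064 EUR × 4.5 = 0.288 AED
0.288 AED × 2.88 = 0.82944 SEK
Net change: 0.82944 − 1 = -0.17056 SEK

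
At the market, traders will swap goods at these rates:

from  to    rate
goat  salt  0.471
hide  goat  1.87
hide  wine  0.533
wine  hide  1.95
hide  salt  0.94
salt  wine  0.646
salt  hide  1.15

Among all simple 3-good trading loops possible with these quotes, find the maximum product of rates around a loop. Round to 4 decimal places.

salt→wine→hide→salt: 0.646 × 1.95 × 0.94 = 1.18412
goat→salt→hide→goat: 0.471 × 1.15 × 1.87 = 1.01289
Maximum is salt→wine→hide→salt at 1.1841; arbitrage exists.

1.1841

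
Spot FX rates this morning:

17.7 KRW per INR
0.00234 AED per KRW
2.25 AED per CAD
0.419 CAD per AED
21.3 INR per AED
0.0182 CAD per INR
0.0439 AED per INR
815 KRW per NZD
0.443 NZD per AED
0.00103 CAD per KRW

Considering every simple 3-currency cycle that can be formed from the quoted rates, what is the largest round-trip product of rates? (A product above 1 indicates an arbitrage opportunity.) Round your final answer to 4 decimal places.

0.8822

KRW→AED→INR→KRW: 0.00234 × 21.3 × 17.7 = 0.88220
CAD→AED→INR→CAD: 2.25 × 21.3 × 0.0182 = 0.87224
KRW→AED→NZD→KRW: 0.00234 × 0.443 × 815 = 0.84485
Maximum is KRW→AED→INR→KRW at 0.8822; no arbitrage — every cycle loses value.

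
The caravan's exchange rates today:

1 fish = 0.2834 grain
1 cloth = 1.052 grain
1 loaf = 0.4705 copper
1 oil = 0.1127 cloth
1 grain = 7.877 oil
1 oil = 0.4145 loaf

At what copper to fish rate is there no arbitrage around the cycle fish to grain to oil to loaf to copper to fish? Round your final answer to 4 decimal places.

2.2970

Known legs of the cycle: 0.2834 × 7.877 × 0.4145 × 0.4705 = 0.43535632060505
For no arbitrage the full-cycle product must be 1, so the missing rate is 1 / 0.43535632060505 ≈ 2.296969.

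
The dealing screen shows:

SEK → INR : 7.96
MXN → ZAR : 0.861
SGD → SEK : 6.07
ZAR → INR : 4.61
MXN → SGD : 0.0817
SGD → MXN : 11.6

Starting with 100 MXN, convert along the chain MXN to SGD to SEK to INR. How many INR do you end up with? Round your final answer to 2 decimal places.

100 MXN × 0.0817 = 8.17 SGD
8.17 SGD × 6.07 = 49.5919 SEK
49.5919 SEK × 7.96 = 394.751524 INR

394.75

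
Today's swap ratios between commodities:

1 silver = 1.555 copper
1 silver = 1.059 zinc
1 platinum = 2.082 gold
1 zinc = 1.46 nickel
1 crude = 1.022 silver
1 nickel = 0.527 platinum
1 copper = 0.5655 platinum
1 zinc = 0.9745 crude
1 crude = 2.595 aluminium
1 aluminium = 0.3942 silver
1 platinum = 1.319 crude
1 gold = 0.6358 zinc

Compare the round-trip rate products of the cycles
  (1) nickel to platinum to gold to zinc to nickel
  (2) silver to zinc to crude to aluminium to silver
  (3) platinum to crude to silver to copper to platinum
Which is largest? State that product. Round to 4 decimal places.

1.1854

(1) 0.527 × 2.082 × 0.6358 × 1.46 = 1.01851
(2) 1.059 × 0.9745 × 2.595 × 0.3942 = 1.05568
(3) 1.319 × 1.022 × 1.555 × 0.5655 = 1.18538
Highest is cycle (3) at 1.1854 (>1, arbitrage).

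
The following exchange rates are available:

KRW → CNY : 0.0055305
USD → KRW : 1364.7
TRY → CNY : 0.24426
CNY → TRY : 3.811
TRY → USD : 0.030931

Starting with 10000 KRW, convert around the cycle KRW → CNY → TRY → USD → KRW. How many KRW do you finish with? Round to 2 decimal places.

10000 KRW × 0.0055305 = 55.305 CNY
55.305 CNY × 3.811 = 210.767355 TRY
210.767355 TRY × 0.030931 = 6.519245057505 USD
6.519245057505 USD × 1364.7 = 8896.8137299770735 KRW

8896.81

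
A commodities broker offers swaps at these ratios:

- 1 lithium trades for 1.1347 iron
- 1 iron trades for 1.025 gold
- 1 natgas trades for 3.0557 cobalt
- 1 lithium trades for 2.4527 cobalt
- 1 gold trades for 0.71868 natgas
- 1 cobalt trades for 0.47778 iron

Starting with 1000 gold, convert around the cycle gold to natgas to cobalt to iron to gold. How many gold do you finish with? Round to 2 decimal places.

1000 gold × 0.71868 = 718.68 natgas
718.68 natgas × 3.0557 = 2196.070476 cobalt
2196.070476 cobalt × 0.47778 = 1049.23855202328 iron
1049.23855202328 iron × 1.025 = 1075.469515823862 gold

1075.47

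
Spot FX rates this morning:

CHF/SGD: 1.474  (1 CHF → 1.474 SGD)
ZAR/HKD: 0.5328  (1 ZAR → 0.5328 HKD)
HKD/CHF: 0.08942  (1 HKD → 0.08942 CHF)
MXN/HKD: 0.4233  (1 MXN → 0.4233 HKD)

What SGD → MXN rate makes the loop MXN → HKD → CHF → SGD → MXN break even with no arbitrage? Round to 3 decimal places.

Known legs of the cycle: 0.4233 × 0.08942 × 1.474 = 0.055793090364
For no arbitrage the full-cycle product must be 1, so the missing rate is 1 / 0.055793090364 ≈ 17.92337.

17.923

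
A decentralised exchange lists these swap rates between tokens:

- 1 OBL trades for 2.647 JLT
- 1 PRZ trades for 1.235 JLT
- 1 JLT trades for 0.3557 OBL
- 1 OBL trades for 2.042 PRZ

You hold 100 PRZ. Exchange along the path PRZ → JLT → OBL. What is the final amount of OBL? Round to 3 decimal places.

100 PRZ × 1.235 = 123.5 JLT
123.5 JLT × 0.3557 = 43.92895 OBL

43.929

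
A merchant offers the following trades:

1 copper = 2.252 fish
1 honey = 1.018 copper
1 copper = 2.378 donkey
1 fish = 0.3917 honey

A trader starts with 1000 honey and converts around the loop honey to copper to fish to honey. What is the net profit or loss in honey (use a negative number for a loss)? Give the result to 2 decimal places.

1000 honey × 1.018 = 1018 copper
1018 copper × 2.252 = 2292.536 fish
2292.536 fish × 0.3917 = 897.9863512 honey
Net change: 897.9863512 − 1000 = -102.0136488 honey

-102.01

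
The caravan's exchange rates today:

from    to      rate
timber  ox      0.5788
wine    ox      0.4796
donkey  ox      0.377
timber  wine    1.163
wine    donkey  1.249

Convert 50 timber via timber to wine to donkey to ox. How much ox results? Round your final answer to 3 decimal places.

27.381

50 timber × 1.163 = 58.15 wine
58.15 wine × 1.249 = 72.62935 donkey
72.62935 donkey × 0.377 = 27.38126495 ox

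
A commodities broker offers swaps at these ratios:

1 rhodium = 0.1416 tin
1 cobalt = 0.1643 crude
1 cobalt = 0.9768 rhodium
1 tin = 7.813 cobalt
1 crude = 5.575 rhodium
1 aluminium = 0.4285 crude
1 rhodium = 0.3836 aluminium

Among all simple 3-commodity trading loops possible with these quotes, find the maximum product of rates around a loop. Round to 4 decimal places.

1.0807

cobalt→rhodium→tin→cobalt: 0.9768 × 0.1416 × 7.813 = 1.08065
rhodium→aluminium→crude→rhodium: 0.3836 × 0.4285 × 5.575 = 0.91638
Maximum is cobalt→rhodium→tin→cobalt at 1.0807; arbitrage exists.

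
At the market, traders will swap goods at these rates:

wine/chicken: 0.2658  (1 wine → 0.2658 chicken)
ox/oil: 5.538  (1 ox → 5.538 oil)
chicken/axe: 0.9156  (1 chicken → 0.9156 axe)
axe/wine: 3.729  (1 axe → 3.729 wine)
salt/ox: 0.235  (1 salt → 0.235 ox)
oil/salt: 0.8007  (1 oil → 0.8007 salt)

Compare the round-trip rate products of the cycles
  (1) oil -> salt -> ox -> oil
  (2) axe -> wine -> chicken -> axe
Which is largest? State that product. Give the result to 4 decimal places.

(1) 0.8007 × 0.235 × 5.538 = 1.04206
(2) 3.729 × 0.2658 × 0.9156 = 0.90751
Highest is cycle (1) at 1.0421 (>1, arbitrage).

1.0421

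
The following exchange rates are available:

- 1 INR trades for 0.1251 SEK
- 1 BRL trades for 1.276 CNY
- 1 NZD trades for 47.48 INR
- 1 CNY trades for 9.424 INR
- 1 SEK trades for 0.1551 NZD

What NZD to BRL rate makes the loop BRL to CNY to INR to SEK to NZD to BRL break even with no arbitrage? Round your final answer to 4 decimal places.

4.2859

Known legs of the cycle: 1.276 × 9.424 × 0.1251 × 0.1551 = 0.23332166092224
For no arbitrage the full-cycle product must be 1, so the missing rate is 1 / 0.23332166092224 ≈ 4.285929.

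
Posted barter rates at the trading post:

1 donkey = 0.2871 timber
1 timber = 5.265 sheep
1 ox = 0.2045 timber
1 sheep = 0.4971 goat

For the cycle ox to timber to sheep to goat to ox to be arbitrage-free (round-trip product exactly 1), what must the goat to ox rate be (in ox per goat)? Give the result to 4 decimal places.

1.8684

Known legs of the cycle: 0.2045 × 5.265 × 0.4971 = 0.53522384175
For no arbitrage the full-cycle product must be 1, so the missing rate is 1 / 0.53522384175 ≈ 1.868377.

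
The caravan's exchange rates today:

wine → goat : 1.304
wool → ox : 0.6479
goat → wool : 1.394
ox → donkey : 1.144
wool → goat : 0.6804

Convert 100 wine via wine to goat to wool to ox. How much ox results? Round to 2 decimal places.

100 wine × 1.304 = 130.4 goat
130.4 goat × 1.394 = 181.7776 wool
181.7776 wool × 0.6479 = 117.77370704 ox

117.77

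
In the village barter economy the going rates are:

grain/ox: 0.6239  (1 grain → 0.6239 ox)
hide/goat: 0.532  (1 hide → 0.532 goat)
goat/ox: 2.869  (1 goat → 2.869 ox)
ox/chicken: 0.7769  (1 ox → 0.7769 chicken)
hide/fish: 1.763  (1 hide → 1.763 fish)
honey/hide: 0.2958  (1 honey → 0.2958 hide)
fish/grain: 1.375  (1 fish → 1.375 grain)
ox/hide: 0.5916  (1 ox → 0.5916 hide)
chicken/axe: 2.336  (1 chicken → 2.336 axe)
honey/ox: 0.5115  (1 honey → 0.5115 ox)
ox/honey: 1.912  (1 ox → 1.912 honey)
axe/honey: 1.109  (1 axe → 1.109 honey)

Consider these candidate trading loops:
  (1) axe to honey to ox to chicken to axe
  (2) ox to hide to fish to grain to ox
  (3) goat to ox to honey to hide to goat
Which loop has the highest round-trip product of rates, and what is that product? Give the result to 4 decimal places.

(1) 1.109 × 0.5115 × 0.7769 × 2.336 = 1.02947
(2) 0.5916 × 1.763 × 1.375 × 0.6239 = 0.89474
(3) 2.869 × 1.912 × 0.2958 × 0.532 = 0.86323
Highest is cycle (1) at 1.0295 (>1, arbitrage).

1.0295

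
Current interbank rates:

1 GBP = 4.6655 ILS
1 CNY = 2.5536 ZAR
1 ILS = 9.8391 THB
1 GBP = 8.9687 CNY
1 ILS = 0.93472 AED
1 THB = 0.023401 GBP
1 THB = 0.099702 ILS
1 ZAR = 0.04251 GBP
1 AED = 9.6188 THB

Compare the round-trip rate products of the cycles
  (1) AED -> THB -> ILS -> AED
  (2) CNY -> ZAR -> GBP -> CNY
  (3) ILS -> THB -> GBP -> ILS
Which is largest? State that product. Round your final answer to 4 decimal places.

1.0742

(1) 9.6188 × 0.099702 × 0.93472 = 0.89641
(2) 2.5536 × 0.04251 × 8.9687 = 0.97358
(3) 9.8391 × 0.023401 × 4.6655 = 1.07421
Highest is cycle (3) at 1.0742 (>1, arbitrage).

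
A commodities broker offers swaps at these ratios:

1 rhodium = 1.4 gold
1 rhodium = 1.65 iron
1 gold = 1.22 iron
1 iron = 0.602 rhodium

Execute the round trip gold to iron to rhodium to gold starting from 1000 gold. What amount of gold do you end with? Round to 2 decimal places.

1028.22

1000 gold × 1.22 = 1220 iron
1220 iron × 0.602 = 734.44 rhodium
734.44 rhodium × 1.4 = 1028.216 gold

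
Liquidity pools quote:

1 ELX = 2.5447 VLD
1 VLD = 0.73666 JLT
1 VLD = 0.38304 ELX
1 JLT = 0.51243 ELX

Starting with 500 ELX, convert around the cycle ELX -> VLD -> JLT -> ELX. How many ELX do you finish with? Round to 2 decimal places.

500 ELX × 2.5447 = 1272.35 VLD
1272.35 VLD × 0.73666 = 937.289351 JLT
937.289351 JLT × 0.51243 = 480.29518213293 ELX

480.30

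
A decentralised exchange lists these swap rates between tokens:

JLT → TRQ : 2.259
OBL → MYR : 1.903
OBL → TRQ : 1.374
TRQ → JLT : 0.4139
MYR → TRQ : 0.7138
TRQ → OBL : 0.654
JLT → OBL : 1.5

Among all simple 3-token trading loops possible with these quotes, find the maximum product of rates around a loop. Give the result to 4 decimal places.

0.8884

OBL→MYR→TRQ→OBL: 1.903 × 0.7138 × 0.654 = 0.88837
OBL→TRQ→JLT→OBL: 1.374 × 0.4139 × 1.5 = 0.85305
Maximum is OBL→MYR→TRQ→OBL at 0.8884; no arbitrage — every cycle loses value.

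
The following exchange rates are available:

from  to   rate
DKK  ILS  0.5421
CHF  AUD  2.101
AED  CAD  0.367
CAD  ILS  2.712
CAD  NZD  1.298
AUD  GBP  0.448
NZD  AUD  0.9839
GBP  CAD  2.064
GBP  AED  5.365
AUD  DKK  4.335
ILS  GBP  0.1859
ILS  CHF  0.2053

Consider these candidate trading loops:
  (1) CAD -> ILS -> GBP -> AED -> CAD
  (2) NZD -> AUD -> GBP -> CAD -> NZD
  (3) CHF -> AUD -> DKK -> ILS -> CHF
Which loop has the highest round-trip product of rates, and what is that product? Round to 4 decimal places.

(1) 2.712 × 0.1859 × 5.365 × 0.367 = 0.99267
(2) 0.9839 × 0.448 × 2.064 × 1.298 = 1.18090
(3) 2.101 × 4.335 × 0.5421 × 0.2053 = 1.01364
Highest is cycle (2) at 1.1809 (>1, arbitrage).

1.1809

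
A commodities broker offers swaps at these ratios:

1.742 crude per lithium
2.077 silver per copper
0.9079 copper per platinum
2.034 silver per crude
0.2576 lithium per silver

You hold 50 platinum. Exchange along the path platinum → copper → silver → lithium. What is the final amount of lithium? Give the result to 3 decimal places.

24.288

50 platinum × 0.9079 = 45.395 copper
45.395 copper × 2.077 = 94.285415 silver
94.285415 silver × 0.2576 = 24.287922904 lithium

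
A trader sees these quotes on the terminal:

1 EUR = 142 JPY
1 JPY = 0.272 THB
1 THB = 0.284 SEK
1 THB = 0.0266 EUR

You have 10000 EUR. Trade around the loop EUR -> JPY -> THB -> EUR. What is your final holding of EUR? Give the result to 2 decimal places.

10000 EUR × 142 = 1420000 JPY
1420000 JPY × 0.272 = 386240 THB
386240 THB × 0.0266 = 10273.984 EUR

10273.98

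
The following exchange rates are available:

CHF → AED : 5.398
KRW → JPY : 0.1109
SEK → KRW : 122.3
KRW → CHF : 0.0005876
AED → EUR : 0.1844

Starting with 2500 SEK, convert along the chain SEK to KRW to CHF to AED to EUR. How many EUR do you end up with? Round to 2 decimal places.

2500 SEK × 122.3 = 305750 KRW
305750 KRW × 0.0005876 = 179.6587 CHF
179.6587 CHF × 5.398 = 969.7976626 AED
969.7976626 AED × 0.1844 = 178.83068898344 EUR

178.83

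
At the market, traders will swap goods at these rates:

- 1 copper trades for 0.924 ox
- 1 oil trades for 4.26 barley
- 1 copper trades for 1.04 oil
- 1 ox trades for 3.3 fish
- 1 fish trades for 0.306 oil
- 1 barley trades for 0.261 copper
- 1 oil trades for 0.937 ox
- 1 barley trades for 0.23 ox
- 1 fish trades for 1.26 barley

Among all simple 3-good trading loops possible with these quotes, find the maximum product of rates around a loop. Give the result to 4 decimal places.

barley→copper→oil→barley: 0.261 × 1.04 × 4.26 = 1.15633
fish→barley→ox→fish: 1.26 × 0.23 × 3.3 = 0.95634
fish→oil→ox→fish: 0.306 × 0.937 × 3.3 = 0.94618
Maximum is barley→copper→oil→barley at 1.1563; arbitrage exists.

1.1563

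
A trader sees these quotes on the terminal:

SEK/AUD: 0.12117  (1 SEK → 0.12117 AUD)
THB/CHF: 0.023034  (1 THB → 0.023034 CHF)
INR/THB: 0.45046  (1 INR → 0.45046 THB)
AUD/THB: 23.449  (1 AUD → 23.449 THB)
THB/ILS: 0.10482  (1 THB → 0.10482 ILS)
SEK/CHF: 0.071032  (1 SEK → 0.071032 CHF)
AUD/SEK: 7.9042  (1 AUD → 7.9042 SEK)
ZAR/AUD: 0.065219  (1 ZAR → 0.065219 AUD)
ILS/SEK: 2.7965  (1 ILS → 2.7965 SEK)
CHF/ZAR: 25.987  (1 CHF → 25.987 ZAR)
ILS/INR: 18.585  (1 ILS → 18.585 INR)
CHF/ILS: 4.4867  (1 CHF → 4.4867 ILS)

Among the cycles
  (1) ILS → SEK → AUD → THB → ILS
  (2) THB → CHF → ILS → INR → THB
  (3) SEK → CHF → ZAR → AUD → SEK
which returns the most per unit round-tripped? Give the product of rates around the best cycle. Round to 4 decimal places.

0.9516

(1) 2.7965 × 0.12117 × 23.449 × 0.10482 = 0.83287
(2) 0.023034 × 4.4867 × 18.585 × 0.45046 = 0.86520
(3) 0.071032 × 25.987 × 0.065219 × 7.9042 = 0.95157
Highest is cycle (3) at 0.9516 (≤1, no arbitrage).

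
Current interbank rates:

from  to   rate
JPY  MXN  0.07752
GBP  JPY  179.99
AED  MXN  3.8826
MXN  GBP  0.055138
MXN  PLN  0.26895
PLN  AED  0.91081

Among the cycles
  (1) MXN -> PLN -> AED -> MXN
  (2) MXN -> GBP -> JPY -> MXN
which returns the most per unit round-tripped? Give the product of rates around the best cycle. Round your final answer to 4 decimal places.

0.9511

(1) 0.26895 × 0.91081 × 3.8826 = 0.95109
(2) 0.055138 × 179.99 × 0.07752 = 0.76933
Highest is cycle (1) at 0.9511 (≤1, no arbitrage).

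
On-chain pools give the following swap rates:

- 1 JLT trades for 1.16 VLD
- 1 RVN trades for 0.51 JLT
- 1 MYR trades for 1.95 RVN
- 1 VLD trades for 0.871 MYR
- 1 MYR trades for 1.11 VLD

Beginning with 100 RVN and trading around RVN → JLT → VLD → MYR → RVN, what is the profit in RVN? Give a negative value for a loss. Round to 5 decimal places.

0.48030

100 RVN × 0.51 = 51 JLT
51 JLT × 1.16 = 59.16 VLD
59.16 VLD × 0.871 = 51.52836 MYR
51.52836 MYR × 1.95 = 100.480302 RVN
Net change: 100.480302 − 100 = 0.480302 RVN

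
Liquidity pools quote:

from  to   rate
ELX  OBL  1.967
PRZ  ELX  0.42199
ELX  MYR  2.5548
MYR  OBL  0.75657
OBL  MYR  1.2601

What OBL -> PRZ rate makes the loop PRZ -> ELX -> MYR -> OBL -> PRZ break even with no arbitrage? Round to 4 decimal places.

Known legs of the cycle: 0.42199 × 2.5548 × 0.75657 = 0.81565815634164
For no arbitrage the full-cycle product must be 1, so the missing rate is 1 / 0.81565815634164 ≈ 1.226004.

1.2260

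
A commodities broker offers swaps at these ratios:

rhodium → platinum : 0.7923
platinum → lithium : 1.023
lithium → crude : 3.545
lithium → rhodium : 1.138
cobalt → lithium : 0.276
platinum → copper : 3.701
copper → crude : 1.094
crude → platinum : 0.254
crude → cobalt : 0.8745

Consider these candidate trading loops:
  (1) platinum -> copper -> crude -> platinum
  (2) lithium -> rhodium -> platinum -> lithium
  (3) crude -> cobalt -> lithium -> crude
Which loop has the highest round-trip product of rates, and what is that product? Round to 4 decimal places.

1.0284

(1) 3.701 × 1.094 × 0.254 = 1.02842
(2) 1.138 × 0.7923 × 1.023 = 0.92238
(3) 0.8745 × 0.276 × 3.545 = 0.85563
Highest is cycle (1) at 1.0284 (>1, arbitrage).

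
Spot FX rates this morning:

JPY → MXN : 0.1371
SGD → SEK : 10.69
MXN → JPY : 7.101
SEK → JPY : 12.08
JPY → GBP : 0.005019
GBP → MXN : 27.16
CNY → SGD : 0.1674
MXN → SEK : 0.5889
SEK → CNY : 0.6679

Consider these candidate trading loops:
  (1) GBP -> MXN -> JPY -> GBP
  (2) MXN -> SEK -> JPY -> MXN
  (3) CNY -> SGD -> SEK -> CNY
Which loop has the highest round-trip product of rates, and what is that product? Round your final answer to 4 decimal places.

(1) 27.16 × 7.101 × 0.005019 = 0.96798
(2) 0.5889 × 12.08 × 0.1371 = 0.97532
(3) 0.1674 × 10.69 × 0.6679 = 1.19521
Highest is cycle (3) at 1.1952 (>1, arbitrage).

1.1952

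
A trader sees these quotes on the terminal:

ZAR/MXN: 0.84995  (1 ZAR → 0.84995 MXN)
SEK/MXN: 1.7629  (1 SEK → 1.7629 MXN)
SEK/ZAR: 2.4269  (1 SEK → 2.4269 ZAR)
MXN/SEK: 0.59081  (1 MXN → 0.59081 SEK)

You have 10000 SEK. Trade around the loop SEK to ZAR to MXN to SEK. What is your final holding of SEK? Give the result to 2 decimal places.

10000 SEK × 2.4269 = 24269 ZAR
24269 ZAR × 0.84995 = 20627.43655 MXN
20627.43655 MXN × 0.59081 = 12186.8957881055 SEK

12186.90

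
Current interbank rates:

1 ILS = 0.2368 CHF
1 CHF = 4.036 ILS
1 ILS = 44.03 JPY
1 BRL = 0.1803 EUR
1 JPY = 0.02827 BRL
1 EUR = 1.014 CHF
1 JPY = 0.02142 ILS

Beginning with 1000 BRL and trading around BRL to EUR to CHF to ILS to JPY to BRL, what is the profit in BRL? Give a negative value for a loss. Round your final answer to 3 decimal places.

1000 BRL × 0.1803 = 180.3 EUR
180.3 EUR × 1.014 = 182.8242 CHF
182.8242 CHF × 4.036 = 737.8784712 ILS
737.8784712 ILS × 44.03 = 32488.789086936 JPY
32488.789086936 JPY × 0.02827 = 918.45806748768072 BRL
Net change: 918.45806748768072 − 1000 = -81.54193251231928 BRL

-81.542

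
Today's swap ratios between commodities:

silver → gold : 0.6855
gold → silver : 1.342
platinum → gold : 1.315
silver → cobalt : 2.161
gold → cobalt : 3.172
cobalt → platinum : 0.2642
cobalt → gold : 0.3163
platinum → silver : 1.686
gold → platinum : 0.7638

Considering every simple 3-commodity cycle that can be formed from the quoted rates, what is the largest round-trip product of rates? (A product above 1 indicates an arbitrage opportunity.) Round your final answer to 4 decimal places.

platinum→gold→cobalt→platinum: 1.315 × 3.172 × 0.2642 = 1.10203
platinum→silver→cobalt→platinum: 1.686 × 2.161 × 0.2642 = 0.96260
gold→silver→cobalt→gold: 1.342 × 2.161 × 0.3163 = 0.91729
platinum→silver→gold→platinum: 1.686 × 0.6855 × 0.7638 = 0.88276
Maximum is platinum→gold→cobalt→platinum at 1.1020; arbitrage exists.

1.1020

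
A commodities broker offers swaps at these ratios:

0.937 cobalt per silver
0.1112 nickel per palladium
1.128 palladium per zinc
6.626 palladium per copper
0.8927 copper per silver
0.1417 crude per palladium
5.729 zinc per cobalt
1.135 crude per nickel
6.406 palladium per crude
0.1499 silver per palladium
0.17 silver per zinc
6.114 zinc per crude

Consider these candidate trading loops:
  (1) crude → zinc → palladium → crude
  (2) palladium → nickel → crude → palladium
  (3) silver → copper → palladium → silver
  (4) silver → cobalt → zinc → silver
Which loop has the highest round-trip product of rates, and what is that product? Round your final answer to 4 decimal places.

0.9772

(1) 6.114 × 1.128 × 0.1417 = 0.97725
(2) 0.1112 × 1.135 × 6.406 = 0.80851
(3) 0.8927 × 6.626 × 0.1499 = 0.88666
(4) 0.937 × 5.729 × 0.17 = 0.91257
Highest is cycle (1) at 0.9772 (≤1, no arbitrage).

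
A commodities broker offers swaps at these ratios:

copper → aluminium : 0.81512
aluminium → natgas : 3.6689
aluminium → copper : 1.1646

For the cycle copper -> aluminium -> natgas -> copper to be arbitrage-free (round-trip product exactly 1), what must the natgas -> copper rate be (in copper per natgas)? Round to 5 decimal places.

0.33438

Known legs of the cycle: 0.81512 × 3.6689 = 2.990593768
For no arbitrage the full-cycle product must be 1, so the missing rate is 1 / 2.990593768 ≈ 0.3343818.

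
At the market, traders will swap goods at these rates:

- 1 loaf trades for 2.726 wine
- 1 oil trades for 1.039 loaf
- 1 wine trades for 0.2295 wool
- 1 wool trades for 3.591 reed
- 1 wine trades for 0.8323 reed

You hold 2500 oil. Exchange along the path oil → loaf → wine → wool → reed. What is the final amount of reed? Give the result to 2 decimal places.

2500 oil × 1.039 = 2597.5 loaf
2597.5 loaf × 2.726 = 7080.785 wine
7080.785 wine × 0.2295 = 1625.0401575 wool
1625.0401575 wool × 3.591 = 5835.5192055825 reed

5835.52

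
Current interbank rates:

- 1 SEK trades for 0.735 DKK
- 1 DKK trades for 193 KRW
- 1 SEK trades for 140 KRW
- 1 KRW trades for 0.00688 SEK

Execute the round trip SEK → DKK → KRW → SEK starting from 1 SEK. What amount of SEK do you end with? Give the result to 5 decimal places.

1 SEK × 0.735 = 0.735 DKK
0.735 DKK × 193 = 141.855 KRW
141.855 KRW × 0.00688 = 0.9759624 SEK

0.97596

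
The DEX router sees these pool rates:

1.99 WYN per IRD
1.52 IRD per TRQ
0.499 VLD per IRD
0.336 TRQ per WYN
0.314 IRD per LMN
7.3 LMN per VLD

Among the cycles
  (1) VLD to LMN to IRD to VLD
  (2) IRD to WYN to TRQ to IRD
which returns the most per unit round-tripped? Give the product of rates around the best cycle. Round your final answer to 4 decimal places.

(1) 7.3 × 0.314 × 0.499 = 1.14381
(2) 1.99 × 0.336 × 1.52 = 1.01633
Highest is cycle (1) at 1.1438 (>1, arbitrage).

1.1438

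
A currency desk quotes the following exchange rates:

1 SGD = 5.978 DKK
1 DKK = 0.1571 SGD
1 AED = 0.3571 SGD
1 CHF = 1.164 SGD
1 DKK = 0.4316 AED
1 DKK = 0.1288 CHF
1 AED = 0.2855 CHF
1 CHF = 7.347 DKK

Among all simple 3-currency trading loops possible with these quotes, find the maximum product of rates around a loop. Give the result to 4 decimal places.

0.9214

AED→SGD→DKK→AED: 0.3571 × 5.978 × 0.4316 = 0.92136
AED→CHF→DKK→AED: 0.2855 × 7.347 × 0.4316 = 0.90531
SGD→DKK→CHF→SGD: 5.978 × 0.1288 × 1.164 = 0.89624
Maximum is AED→SGD→DKK→AED at 0.9214; no arbitrage — every cycle loses value.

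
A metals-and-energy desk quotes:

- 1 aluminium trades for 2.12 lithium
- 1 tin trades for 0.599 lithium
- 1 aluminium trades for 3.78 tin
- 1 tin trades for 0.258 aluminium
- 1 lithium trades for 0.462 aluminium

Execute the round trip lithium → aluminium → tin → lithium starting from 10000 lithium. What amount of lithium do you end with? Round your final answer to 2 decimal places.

10000 lithium × 0.462 = 4620 aluminium
4620 aluminium × 3.78 = 17463.6 tin
17463.6 tin × 0.599 = 10460.6964 lithium

10460.70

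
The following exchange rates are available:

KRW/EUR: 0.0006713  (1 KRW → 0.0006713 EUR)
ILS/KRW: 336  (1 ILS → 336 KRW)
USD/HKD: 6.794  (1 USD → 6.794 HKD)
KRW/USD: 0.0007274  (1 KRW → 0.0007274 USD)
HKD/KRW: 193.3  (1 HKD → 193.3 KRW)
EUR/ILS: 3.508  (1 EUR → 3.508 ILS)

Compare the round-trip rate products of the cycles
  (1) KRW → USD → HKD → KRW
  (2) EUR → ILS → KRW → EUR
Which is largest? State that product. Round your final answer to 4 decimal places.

(1) 0.0007274 × 6.794 × 193.3 = 0.95528
(2) 3.508 × 336 × 0.0006713 = 0.79125
Highest is cycle (1) at 0.9553 (≤1, no arbitrage).

0.9553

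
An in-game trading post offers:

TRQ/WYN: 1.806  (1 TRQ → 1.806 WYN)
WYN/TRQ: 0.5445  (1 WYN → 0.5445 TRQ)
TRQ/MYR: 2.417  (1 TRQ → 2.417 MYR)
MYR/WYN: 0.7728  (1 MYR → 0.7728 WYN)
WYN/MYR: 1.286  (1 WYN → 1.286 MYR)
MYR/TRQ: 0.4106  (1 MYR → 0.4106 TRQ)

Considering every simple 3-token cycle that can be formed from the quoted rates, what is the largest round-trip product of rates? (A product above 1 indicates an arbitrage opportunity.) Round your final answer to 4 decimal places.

1.0170

TRQ→MYR→WYN→TRQ: 2.417 × 0.7728 × 0.5445 = 1.01705
TRQ→WYN→MYR→TRQ: 1.806 × 1.286 × 0.4106 = 0.95363
Maximum is TRQ→MYR→WYN→TRQ at 1.0170; arbitrage exists.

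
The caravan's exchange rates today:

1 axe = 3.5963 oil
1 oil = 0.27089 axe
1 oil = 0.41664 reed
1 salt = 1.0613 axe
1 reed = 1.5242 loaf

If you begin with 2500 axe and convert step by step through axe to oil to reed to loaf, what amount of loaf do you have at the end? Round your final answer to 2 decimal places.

2500 axe × 3.5963 = 8990.75 oil
8990.75 oil × 0.41664 = 3745.90608 reed
3745.90608 reed × 1.5242 = 5709.510047136 loaf

5709.51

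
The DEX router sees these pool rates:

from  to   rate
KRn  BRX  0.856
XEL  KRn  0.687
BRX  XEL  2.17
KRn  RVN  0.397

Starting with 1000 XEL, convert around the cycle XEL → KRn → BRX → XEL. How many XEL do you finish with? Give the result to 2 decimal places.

1000 XEL × 0.687 = 687 KRn
687 KRn × 0.856 = 588.072 BRX
588.072 BRX × 2.17 = 1276.11624 XEL

1276.12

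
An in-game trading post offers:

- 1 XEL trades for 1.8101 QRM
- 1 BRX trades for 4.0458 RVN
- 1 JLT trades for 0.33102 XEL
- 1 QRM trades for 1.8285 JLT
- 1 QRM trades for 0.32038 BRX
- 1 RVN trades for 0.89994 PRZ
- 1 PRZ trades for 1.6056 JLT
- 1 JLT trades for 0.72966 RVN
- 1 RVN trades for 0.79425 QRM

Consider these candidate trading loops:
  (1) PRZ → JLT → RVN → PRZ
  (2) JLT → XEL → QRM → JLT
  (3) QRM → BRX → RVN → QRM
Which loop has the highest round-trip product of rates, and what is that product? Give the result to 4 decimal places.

(1) 1.6056 × 0.72966 × 0.89994 = 1.05432
(2) 0.33102 × 1.8101 × 1.8285 = 1.09560
(3) 0.32038 × 4.0458 × 0.79425 = 1.02950
Highest is cycle (2) at 1.0956 (>1, arbitrage).

1.0956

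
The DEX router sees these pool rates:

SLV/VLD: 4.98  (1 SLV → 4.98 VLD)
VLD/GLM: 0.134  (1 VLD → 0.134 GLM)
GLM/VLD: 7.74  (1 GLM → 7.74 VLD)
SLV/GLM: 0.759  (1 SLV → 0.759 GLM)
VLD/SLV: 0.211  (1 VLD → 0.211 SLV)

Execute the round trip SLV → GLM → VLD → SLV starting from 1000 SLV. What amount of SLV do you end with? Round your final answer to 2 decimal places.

1000 SLV × 0.759 = 759 GLM
759 GLM × 7.74 = 5874.66 VLD
5874.66 VLD × 0.211 = 1239.55326 SLV

1239.55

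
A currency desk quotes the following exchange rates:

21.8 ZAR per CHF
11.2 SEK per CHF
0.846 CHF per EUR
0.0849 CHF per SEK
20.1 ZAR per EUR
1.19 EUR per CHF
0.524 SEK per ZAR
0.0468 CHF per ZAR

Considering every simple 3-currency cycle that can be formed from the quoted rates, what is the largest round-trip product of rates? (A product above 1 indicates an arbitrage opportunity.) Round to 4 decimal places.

1.1194

CHF→EUR→ZAR→CHF: 1.19 × 20.1 × 0.0468 = 1.11941
CHF→ZAR→SEK→CHF: 21.8 × 0.524 × 0.0849 = 0.96983
Maximum is CHF→EUR→ZAR→CHF at 1.1194; arbitrage exists.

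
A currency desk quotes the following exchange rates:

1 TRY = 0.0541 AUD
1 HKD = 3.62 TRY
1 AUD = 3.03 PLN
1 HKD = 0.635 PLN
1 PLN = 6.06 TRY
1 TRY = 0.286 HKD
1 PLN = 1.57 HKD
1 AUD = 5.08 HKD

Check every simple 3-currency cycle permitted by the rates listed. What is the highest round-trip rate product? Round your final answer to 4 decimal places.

1.1006

PLN→TRY→HKD→PLN: 6.06 × 0.286 × 0.635 = 1.10056
HKD→TRY→AUD→HKD: 3.62 × 0.0541 × 5.08 = 0.99488
PLN→TRY→AUD→PLN: 6.06 × 0.0541 × 3.03 = 0.99337
Maximum is PLN→TRY→HKD→PLN at 1.1006; arbitrage exists.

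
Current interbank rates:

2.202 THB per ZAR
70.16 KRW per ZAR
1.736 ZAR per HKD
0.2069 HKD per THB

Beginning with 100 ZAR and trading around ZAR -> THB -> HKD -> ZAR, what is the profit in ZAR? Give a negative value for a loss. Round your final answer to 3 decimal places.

100 ZAR × 2.202 = 220.2 THB
220.2 THB × 0.2069 = 45.55938 HKD
45.55938 HKD × 1.736 = 79.09108368 ZAR
Net change: 79.09108368 − 100 = -20.90891632 ZAR

-20.909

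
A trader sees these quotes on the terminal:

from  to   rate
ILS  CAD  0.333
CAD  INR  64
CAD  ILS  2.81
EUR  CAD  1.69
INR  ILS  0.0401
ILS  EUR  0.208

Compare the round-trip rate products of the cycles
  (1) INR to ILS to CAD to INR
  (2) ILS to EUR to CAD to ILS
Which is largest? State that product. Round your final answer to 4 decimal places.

(1) 0.0401 × 0.333 × 64 = 0.85461
(2) 0.208 × 1.69 × 2.81 = 0.98777
Highest is cycle (2) at 0.9878 (≤1, no arbitrage).

0.9878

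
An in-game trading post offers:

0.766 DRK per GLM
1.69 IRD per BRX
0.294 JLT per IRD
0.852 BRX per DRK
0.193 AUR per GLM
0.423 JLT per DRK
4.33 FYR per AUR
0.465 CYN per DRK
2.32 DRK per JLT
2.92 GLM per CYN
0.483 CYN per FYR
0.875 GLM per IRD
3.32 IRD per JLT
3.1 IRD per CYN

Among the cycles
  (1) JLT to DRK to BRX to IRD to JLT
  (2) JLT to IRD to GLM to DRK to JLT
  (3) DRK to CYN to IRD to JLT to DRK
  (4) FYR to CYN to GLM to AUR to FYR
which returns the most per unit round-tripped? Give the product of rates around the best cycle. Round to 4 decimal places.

1.1786

(1) 2.32 × 0.852 × 1.69 × 0.294 = 0.98211
(2) 3.32 × 0.875 × 0.766 × 0.423 = 0.94127
(3) 0.465 × 3.1 × 0.294 × 2.32 = 0.98322
(4) 0.483 × 2.92 × 0.193 × 4.33 = 1.17862
Highest is cycle (4) at 1.1786 (>1, arbitrage).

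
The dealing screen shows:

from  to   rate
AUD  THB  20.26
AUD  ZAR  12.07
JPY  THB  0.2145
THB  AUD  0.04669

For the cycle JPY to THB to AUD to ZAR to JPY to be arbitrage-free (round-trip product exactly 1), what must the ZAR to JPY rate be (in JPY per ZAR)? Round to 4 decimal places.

8.2726

Known legs of the cycle: 0.2145 × 0.04669 × 12.07 = 0.12088111035
For no arbitrage the full-cycle product must be 1, so the missing rate is 1 / 0.12088111035 ≈ 8.272591.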